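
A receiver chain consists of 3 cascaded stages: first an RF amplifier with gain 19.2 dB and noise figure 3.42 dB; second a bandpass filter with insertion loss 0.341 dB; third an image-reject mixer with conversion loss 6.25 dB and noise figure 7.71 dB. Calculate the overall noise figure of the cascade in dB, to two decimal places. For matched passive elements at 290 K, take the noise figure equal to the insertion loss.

3.55 dB

Convert to linear (a loss of L dB is a gain of −L dB): F_i = 10^(NF_i/10), G_i = 10^(G_i,dB/10)
  Stage 1: F_1 = 10^(3.42/10) = 2.198, G_1 = 10^(19.2/10) = 83.18
  Stage 2: F_2 = 10^(0.341/10) = 1.082, G_2 = 10^(−0.341/10) = 0.9245
  Stage 3: F_3 = 10^(7.71/10) = 5.902, G_3 = 10^(−6.25/10) = 0.2371
Friis cascade:
  F = 2.198 + (1.082 − 1)/83.18 + (5.902 − 1)/76.90 = 2.263
NF = 10 log₁₀(2.263) = 3.55 dB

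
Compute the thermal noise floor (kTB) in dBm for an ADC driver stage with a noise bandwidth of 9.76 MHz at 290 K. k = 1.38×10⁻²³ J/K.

P_n = kTB = 1.38×10⁻²³ × 290 × 9.76×10⁶ = 3.91×10⁻¹⁴ W
In dBm: 10 log₁₀(3.91×10⁻¹⁴ / 10⁻³) = −104.1 dBm

−104.1 dBm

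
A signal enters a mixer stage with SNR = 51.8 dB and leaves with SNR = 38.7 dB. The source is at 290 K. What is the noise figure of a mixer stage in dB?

13.1 dB

NF (dB) = SNR_in(dB) − SNR_out(dB) when the source is at T₀
NF = 51.8 − 38.7 = 13.1 dB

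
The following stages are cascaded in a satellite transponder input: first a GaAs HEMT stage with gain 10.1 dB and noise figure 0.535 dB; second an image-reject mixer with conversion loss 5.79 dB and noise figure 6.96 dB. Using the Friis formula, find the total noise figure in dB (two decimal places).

Convert to linear (a loss of L dB is a gain of −L dB): F_i = 10^(NF_i/10), G_i = 10^(G_i,dB/10)
  Stage 1: F_1 = 10^(0.535/10) = 1.131, G_1 = 10^(10.1/10) = 10.23
  Stage 2: F_2 = 10^(6.96/10) = 4.966, G_2 = 10^(−5.79/10) = 0.2636
Friis cascade:
  F = 1.131 + (4.966 − 1)/10.23 = 1.519
NF = 10 log₁₀(1.519) = 1.81 dB

1.81 dB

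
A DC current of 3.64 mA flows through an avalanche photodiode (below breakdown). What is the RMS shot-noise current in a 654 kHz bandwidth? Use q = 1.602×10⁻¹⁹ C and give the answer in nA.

I_n = √(2qI·B)
2qI·B = 2 × 1.602×10⁻¹⁹ × 3.64×10⁻³ × 6.54×10⁵ = 7.63×10⁻¹⁶ A²
I_n = √(7.63×10⁻¹⁶) = 2.76×10⁻⁸ A = 27.6 nA

27.6 nA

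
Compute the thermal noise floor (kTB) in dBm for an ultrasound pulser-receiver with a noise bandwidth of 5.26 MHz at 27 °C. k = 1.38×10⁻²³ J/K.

−106.6 dBm

T = 27 °C + 273.15 = 300.15 K
P_n = kTB = 1.38×10⁻²³ × 300.15 × 5.26×10⁶ = 2.18×10⁻¹⁴ W
In dBm: 10 log₁₀(2.18×10⁻¹⁴ / 10⁻³) = −106.6 dBm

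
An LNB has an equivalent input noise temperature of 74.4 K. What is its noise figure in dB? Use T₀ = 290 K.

F = 1 + T_e/T₀ = 1 + 74.4/290 = 1.25655
NF = 10 log₁₀(1.25655) = 0.992 dB

0.992 dB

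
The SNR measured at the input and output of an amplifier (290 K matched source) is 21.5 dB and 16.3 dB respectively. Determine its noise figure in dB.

NF (dB) = SNR_in(dB) − SNR_out(dB) when the source is at T₀
NF = 21.5 − 16.3 = 5.2 dB

5.2 dB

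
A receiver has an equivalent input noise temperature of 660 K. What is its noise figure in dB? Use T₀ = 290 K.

F = 1 + T_e/T₀ = 1 + 660/290 = 3.27586
NF = 10 log₁₀(3.27586) = 5.15 dB

5.15 dB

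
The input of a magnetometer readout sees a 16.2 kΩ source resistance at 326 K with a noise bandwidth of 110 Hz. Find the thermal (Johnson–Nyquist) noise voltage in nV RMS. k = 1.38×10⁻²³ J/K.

179 nV

V_n = √(4kTRB)
4kTRB = 4 × 1.38×10⁻²³ × 326 × 1.62×10⁴ × 1.10×10² = 3.21×10⁻¹⁴ V²
V_n = √(3.21×10⁻¹⁴) = 1.79×10⁻⁷ V = 179 nV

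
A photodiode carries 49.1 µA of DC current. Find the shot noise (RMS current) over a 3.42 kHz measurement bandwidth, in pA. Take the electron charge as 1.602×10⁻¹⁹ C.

232 pA

I_n = √(2qI·B)
2qI·B = 2 × 1.602×10⁻¹⁹ × 4.91×10⁻⁵ × 3.42×10³ = 5.38×10⁻²⁰ A²
I_n = √(5.38×10⁻²⁰) = 2.32×10⁻¹⁰ A = 232 pA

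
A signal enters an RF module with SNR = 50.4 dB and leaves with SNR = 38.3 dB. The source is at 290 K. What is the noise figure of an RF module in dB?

NF (dB) = SNR_in(dB) − SNR_out(dB) when the source is at T₀
NF = 50.4 − 38.3 = 12.1 dB

12.1 dB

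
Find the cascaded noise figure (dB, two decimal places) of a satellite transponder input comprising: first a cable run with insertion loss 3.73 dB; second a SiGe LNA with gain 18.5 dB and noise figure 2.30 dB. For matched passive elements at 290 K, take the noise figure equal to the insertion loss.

Convert to linear (a loss of L dB is a gain of −L dB): F_i = 10^(NF_i/10), G_i = 10^(G_i,dB/10)
  Stage 1: F_1 = 10^(3.73/10) = 2.360, G_1 = 10^(−3.73/10) = 0.4236
  Stage 2: F_2 = 10^(2.30/10) = 1.698, G_2 = 10^(18.5/10) = 70.79
Friis cascade:
  F = 2.360 + (1.698 − 1)/0.4236 = 4.009
NF = 10 log₁₀(4.009) = 6.03 dB

6.03 dB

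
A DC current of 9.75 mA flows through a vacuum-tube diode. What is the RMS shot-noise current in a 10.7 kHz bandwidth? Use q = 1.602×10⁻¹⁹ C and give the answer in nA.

5.78 nA

I_n = √(2qI·B)
2qI·B = 2 × 1.602×10⁻¹⁹ × 9.75×10⁻³ × 1.07×10⁴ = 3.34×10⁻¹⁷ A²
I_n = √(3.34×10⁻¹⁷) = 5.78×10⁻⁹ A = 5.78 nA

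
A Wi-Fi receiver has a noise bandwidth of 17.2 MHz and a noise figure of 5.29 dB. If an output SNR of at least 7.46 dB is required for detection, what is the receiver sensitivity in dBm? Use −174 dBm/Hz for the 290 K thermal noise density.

−88.9 dBm

Sensitivity = −174 + 10 log₁₀(B) + NF + SNR_min
= −174 + 72.36 + 5.29 + 7.46
= −88.89 dBm → −88.9 dBm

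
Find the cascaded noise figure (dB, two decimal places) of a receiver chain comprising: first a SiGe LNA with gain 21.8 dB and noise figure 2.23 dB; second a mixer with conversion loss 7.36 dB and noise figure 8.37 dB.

Convert to linear (a loss of L dB is a gain of −L dB): F_i = 10^(NF_i/10), G_i = 10^(G_i,dB/10)
  Stage 1: F_1 = 10^(2.23/10) = 1.671, G_1 = 10^(21.8/10) = 151.4
  Stage 2: F_2 = 10^(8.37/10) = 6.871, G_2 = 10^(−7.36/10) = 0.1837
Friis cascade:
  F = 1.671 + (6.871 − 1)/151.4 = 1.710
NF = 10 log₁₀(1.710) = 2.33 dB

2.33 dB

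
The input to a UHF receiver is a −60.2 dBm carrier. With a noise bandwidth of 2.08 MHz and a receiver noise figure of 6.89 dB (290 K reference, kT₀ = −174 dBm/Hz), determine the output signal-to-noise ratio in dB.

Noise floor: N = −174 + 10 log₁₀(B) + NF
10 log₁₀(2.08×10⁶) = 63.18 dB
N = −174 + 63.18 + 6.89 = −103.93 dBm
SNR = P_sig − N = −60.2 − (−103.93) = 43.73 dB → 43.7 dB

43.7 dB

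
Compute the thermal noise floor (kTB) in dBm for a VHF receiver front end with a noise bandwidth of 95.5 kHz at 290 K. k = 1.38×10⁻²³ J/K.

P_n = kTB = 1.38×10⁻²³ × 290 × 9.55×10⁴ = 3.82×10⁻¹⁶ W
In dBm: 10 log₁₀(3.82×10⁻¹⁶ / 10⁻³) = −124.2 dBm

−124.2 dBm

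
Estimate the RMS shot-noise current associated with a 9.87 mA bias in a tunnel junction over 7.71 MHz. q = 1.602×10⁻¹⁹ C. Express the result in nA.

156 nA

I_n = √(2qI·B)
2qI·B = 2 × 1.602×10⁻¹⁹ × 9.87×10⁻³ × 7.71×10⁶ = 2.44×10⁻¹⁴ A²
I_n = √(2.44×10⁻¹⁴) = 1.56×10⁻⁷ A = 156 nA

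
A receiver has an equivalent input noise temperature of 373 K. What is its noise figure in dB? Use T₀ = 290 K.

3.59 dB

F = 1 + T_e/T₀ = 1 + 373/290 = 2.28621
NF = 10 log₁₀(2.28621) = 3.59 dB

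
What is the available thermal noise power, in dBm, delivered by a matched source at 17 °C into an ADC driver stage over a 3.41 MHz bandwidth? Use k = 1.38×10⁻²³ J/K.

T = 17 °C + 273.15 = 290.15 K
P_n = kTB = 1.38×10⁻²³ × 290.15 × 3.41×10⁶ = 1.37×10⁻¹⁴ W
In dBm: 10 log₁₀(1.37×10⁻¹⁴ / 10⁻³) = −108.6 dBm

−108.6 dBm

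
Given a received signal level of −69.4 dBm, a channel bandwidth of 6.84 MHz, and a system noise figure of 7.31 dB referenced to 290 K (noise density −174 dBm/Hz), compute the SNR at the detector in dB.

Noise floor: N = −174 + 10 log₁₀(B) + NF
10 log₁₀(6.84×10⁶) = 68.35 dB
N = −174 + 68.35 + 7.31 = −98.34 dBm
SNR = P_sig − N = −69.4 − (−98.34) = 28.94 dB → 28.9 dB

28.9 dB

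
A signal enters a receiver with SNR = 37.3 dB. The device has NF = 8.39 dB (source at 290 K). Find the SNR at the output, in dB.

28.91 dB

By definition F = SNR_in/SNR_out, so in dB: SNR_out = SNR_in − NF
SNR_out = 37.3 − 8.39 = 28.91 dB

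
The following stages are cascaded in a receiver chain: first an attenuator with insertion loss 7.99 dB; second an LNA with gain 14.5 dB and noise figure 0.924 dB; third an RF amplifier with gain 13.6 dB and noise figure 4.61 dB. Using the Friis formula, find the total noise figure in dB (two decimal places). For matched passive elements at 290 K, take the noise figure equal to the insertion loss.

Convert to linear (a loss of L dB is a gain of −L dB): F_i = 10^(NF_i/10), G_i = 10^(G_i,dB/10)
  Stage 1: F_1 = 10^(7.99/10) = 6.295, G_1 = 10^(−7.99/10) = 0.1589
  Stage 2: F_2 = 10^(0.924/10) = 1.237, G_2 = 10^(14.5/10) = 28.18
  Stage 3: F_3 = 10^(4.61/10) = 2.891, G_3 = 10^(13.6/10) = 22.91
Friis cascade:
  F = 6.295 + (1.237 − 1)/0.1589 + (2.891 − 1)/4.477 = 8.210
NF = 10 log₁₀(8.210) = 9.14 dB

9.14 dB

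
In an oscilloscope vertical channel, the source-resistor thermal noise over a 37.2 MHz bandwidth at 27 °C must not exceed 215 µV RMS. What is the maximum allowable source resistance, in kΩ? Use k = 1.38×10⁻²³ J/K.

75.0 kΩ

T = 27 °C + 273.15 = 300.15 K
Johnson–Nyquist: V_n = √(4kTRB) ⇒ R = V_n² / (4kTB)
4kTB = 4 × 1.38×10⁻²³ × 300.15 × 3.72×10⁷ = 6.16×10⁻¹³
R = (2.15×10⁻⁴)² / 6.16×10⁻¹³ = 7.50×10⁴ Ω = 75.0 kΩ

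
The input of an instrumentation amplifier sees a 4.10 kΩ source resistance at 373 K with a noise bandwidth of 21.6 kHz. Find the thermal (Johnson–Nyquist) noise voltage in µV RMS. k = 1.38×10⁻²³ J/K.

V_n = √(4kTRB)
4kTRB = 4 × 1.38×10⁻²³ × 373 × 4.10×10³ × 2.16×10⁴ = 1.82×10⁻¹² V²
V_n = √(1.82×10⁻¹²) = 1.35×10⁻⁶ V = 1.35 µV

1.35 µV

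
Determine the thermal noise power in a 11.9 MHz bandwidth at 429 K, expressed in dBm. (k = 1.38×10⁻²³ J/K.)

−101.5 dBm

P_n = kTB = 1.38×10⁻²³ × 429 × 1.19×10⁷ = 7.05×10⁻¹⁴ W
In dBm: 10 log₁₀(7.05×10⁻¹⁴ / 10⁻³) = −101.5 dBm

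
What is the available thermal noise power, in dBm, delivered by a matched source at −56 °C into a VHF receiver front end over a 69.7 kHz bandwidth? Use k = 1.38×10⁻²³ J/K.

−126.8 dBm

T = −56 °C + 273.15 = 217.15 K
P_n = kTB = 1.38×10⁻²³ × 217.15 × 6.97×10⁴ = 2.09×10⁻¹⁶ W
In dBm: 10 log₁₀(2.09×10⁻¹⁶ / 10⁻³) = −126.8 dBm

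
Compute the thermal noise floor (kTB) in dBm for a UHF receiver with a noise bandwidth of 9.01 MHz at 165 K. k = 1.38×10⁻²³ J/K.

−106.9 dBm

P_n = kTB = 1.38×10⁻²³ × 165 × 9.01×10⁶ = 2.05×10⁻¹⁴ W
In dBm: 10 log₁₀(2.05×10⁻¹⁴ / 10⁻³) = −106.9 dBm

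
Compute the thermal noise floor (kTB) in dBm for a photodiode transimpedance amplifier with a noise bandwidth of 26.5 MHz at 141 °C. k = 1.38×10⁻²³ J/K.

T = 141 °C + 273.15 = 414.15 K
P_n = kTB = 1.38×10⁻²³ × 414.15 × 2.65×10⁷ = 1.51×10⁻¹³ W
In dBm: 10 log₁₀(1.51×10⁻¹³ / 10⁻³) = −98.2 dBm

−98.2 dBm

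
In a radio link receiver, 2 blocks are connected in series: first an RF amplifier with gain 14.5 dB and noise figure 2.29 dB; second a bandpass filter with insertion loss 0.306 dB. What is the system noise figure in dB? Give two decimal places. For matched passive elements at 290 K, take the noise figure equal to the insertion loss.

2.30 dB

Convert to linear (a loss of L dB is a gain of −L dB): F_i = 10^(NF_i/10), G_i = 10^(G_i,dB/10)
  Stage 1: F_1 = 10^(2.29/10) = 1.694, G_1 = 10^(14.5/10) = 28.18
  Stage 2: F_2 = 10^(0.306/10) = 1.073, G_2 = 10^(−0.306/10) = 0.9320
Friis cascade:
  F = 1.694 + (1.073 − 1)/28.18 = 1.697
NF = 10 log₁₀(1.697) = 2.30 dB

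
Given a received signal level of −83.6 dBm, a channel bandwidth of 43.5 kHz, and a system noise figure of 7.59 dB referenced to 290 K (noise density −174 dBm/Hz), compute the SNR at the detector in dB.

Noise floor: N = −174 + 10 log₁₀(B) + NF
10 log₁₀(4.35×10⁴) = 46.38 dB
N = −174 + 46.38 + 7.59 = −120.03 dBm
SNR = P_sig − N = −83.6 − (−120.03) = 36.43 dB → 36.4 dB

36.4 dB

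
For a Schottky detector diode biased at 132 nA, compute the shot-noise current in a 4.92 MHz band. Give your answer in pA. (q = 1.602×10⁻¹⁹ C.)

I_n = √(2qI·B)
2qI·B = 2 × 1.602×10⁻¹⁹ × 1.32×10⁻⁷ × 4.92×10⁶ = 2.08×10⁻¹⁹ A²
I_n = √(2.08×10⁻¹⁹) = 4.56×10⁻¹⁰ A = 456 pA

456 pA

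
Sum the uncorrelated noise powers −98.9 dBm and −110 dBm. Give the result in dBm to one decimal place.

Convert to linear, add, convert back:
P₁ = 1.29×10⁻¹³ W, P₂ = 1.00×10⁻¹⁴ W
P_tot = 1.39×10⁻¹³ W → 10 log₁₀(P_tot / 10⁻³) = −98.6 dBm

−98.6 dBm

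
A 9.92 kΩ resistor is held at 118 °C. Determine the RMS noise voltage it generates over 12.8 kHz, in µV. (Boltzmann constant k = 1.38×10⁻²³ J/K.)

1.66 µV

T = 118 °C + 273.15 = 391.15 K
V_n = √(4kTRB)
4kTRB = 4 × 1.38×10⁻²³ × 391.15 × 9.92×10³ × 1.28×10⁴ = 2.74×10⁻¹² V²
V_n = √(2.74×10⁻¹²) = 1.66×10⁻⁶ V = 1.66 µV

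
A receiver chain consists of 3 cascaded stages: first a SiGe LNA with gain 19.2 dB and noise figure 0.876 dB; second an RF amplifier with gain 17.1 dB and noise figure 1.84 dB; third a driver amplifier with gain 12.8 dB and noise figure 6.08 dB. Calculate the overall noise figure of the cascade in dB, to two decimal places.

0.90 dB

Convert to linear (a loss of L dB is a gain of −L dB): F_i = 10^(NF_i/10), G_i = 10^(G_i,dB/10)
  Stage 1: F_1 = 10^(0.876/10) = 1.223, G_1 = 10^(19.2/10) = 83.18
  Stage 2: F_2 = 10^(1.84/10) = 1.528, G_2 = 10^(17.1/10) = 51.29
  Stage 3: F_3 = 10^(6.08/10) = 4.055, G_3 = 10^(12.8/10) = 19.05
Friis cascade:
  F = 1.223 + (1.528 − 1)/83.18 + (4.055 − 1)/4266 = 1.231
NF = 10 log₁₀(1.231) = 0.90 dB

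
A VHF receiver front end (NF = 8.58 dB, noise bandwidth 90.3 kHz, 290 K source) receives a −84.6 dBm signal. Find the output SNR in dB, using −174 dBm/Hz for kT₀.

31.3 dB

Noise floor: N = −174 + 10 log₁₀(B) + NF
10 log₁₀(9.03×10⁴) = 49.56 dB
N = −174 + 49.56 + 8.58 = −115.86 dBm
SNR = P_sig − N = −84.6 − (−115.86) = 31.26 dB → 31.3 dB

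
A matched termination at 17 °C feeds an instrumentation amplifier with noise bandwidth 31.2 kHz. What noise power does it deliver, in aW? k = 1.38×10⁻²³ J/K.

125 aW

T = 17 °C + 273.15 = 290.15 K
P_n = kTB = 1.38×10⁻²³ × 290.15 × 3.12×10⁴ = 1.25×10⁻¹⁶ W = 125 aW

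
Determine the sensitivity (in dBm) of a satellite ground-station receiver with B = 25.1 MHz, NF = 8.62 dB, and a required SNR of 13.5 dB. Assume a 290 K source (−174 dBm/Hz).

Sensitivity = −174 + 10 log₁₀(B) + NF + SNR_min
= −174 + 74 + 8.62 + 13.5
= −77.88 dBm → −77.9 dBm

−77.9 dBm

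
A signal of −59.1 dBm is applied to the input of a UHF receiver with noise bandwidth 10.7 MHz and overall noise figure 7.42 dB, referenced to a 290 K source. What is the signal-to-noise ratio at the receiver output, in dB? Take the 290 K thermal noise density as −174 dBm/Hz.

37.2 dB

Noise floor: N = −174 + 10 log₁₀(B) + NF
10 log₁₀(1.07×10⁷) = 70.29 dB
N = −174 + 70.29 + 7.42 = −96.29 dBm
SNR = P_sig − N = −59.1 − (−96.29) = 37.19 dB → 37.2 dB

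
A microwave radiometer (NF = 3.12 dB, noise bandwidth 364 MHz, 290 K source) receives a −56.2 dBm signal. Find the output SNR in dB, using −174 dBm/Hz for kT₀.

Noise floor: N = −174 + 10 log₁₀(B) + NF
10 log₁₀(3.64×10⁸) = 85.61 dB
N = −174 + 85.61 + 3.12 = −85.27 dBm
SNR = P_sig − N = −56.2 − (−85.27) = 29.07 dB → 29.1 dB

29.1 dB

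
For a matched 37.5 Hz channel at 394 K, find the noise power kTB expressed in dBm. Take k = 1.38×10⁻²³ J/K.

P_n = kTB = 1.38×10⁻²³ × 394 × 3.75×10¹ = 2.04×10⁻¹⁹ W
In dBm: 10 log₁₀(2.04×10⁻¹⁹ / 10⁻³) = −156.9 dBm

−156.9 dBm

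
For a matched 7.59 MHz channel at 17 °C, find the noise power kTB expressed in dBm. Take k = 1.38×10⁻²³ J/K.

−105.2 dBm

T = 17 °C + 273.15 = 290.15 K
P_n = kTB = 1.38×10⁻²³ × 290.15 × 7.59×10⁶ = 3.04×10⁻¹⁴ W
In dBm: 10 log₁₀(3.04×10⁻¹⁴ / 10⁻³) = −105.2 dBm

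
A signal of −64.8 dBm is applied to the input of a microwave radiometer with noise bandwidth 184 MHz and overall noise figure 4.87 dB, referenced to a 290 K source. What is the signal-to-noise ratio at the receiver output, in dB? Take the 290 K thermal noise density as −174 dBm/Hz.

21.7 dB

Noise floor: N = −174 + 10 log₁₀(B) + NF
10 log₁₀(1.84×10⁸) = 82.65 dB
N = −174 + 82.65 + 4.87 = −86.48 dBm
SNR = P_sig − N = −64.8 − (−86.48) = 21.68 dB → 21.7 dB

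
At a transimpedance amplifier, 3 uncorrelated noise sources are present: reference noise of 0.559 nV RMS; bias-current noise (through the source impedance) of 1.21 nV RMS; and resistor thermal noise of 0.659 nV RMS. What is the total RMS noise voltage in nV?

1.49 nV

Uncorrelated sources add in power (mean-square): V_tot = √(ΣV_i²)
V_tot = √[(5.59×10⁻¹⁰)² + (1.21×10⁻⁹)² + (6.59×10⁻¹⁰)²] = 1.49×10⁻⁹ V = 1.49 nV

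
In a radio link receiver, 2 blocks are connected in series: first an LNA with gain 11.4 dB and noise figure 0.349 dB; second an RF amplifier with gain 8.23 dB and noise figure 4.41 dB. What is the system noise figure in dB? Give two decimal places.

0.83 dB

Convert to linear (a loss of L dB is a gain of −L dB): F_i = 10^(NF_i/10), G_i = 10^(G_i,dB/10)
  Stage 1: F_1 = 10^(0.349/10) = 1.084, G_1 = 10^(11.4/10) = 13.80
  Stage 2: F_2 = 10^(4.41/10) = 2.761, G_2 = 10^(8.23/10) = 6.653
Friis cascade:
  F = 1.084 + (2.761 − 1)/13.80 = 1.211
NF = 10 log₁₀(1.211) = 0.83 dB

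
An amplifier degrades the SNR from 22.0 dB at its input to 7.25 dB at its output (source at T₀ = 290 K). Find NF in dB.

14.75 dB

NF (dB) = SNR_in(dB) − SNR_out(dB) when the source is at T₀
NF = 22.0 − 7.25 = 14.75 dB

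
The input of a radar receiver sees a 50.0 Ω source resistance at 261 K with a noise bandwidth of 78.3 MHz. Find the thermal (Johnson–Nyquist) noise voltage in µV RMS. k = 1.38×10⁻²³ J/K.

V_n = √(4kTRB)
4kTRB = 4 × 1.38×10⁻²³ × 261 × 5.00×10¹ × 7.83×10⁷ = 5.64×10⁻¹¹ V²
V_n = √(5.64×10⁻¹¹) = 7.51×10⁻⁶ V = 7.51 µV

7.51 µV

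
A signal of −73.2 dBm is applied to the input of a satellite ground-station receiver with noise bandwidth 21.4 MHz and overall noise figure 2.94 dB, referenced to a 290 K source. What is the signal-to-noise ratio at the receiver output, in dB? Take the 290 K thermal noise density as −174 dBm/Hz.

24.6 dB

Noise floor: N = −174 + 10 log₁₀(B) + NF
10 log₁₀(2.14×10⁷) = 73.3 dB
N = −174 + 73.3 + 2.94 = −97.76 dBm
SNR = P_sig − N = −73.2 − (−97.76) = 24.56 dB → 24.6 dB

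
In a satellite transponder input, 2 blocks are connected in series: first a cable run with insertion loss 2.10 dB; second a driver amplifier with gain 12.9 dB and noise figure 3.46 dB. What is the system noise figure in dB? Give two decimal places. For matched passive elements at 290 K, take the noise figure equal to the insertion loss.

5.56 dB

Convert to linear (a loss of L dB is a gain of −L dB): F_i = 10^(NF_i/10), G_i = 10^(G_i,dB/10)
  Stage 1: F_1 = 10^(2.10/10) = 1.622, G_1 = 10^(−2.10/10) = 0.6166
  Stage 2: F_2 = 10^(3.46/10) = 2.218, G_2 = 10^(12.9/10) = 19.50
Friis cascade:
  F = 1.622 + (2.218 − 1)/0.6166 = 3.597
NF = 10 log₁₀(3.597) = 5.56 dB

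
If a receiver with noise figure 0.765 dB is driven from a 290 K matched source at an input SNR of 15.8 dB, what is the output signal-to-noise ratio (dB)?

15.035 dB

By definition F = SNR_in/SNR_out, so in dB: SNR_out = SNR_in − NF
SNR_out = 15.8 − 0.765 = 15.035 dB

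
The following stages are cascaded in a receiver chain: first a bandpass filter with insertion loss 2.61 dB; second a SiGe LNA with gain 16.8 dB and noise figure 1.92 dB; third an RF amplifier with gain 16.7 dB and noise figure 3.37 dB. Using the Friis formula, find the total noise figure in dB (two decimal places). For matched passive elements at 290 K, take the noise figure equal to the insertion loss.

4.60 dB

Convert to linear (a loss of L dB is a gain of −L dB): F_i = 10^(NF_i/10), G_i = 10^(G_i,dB/10)
  Stage 1: F_1 = 10^(2.61/10) = 1.824, G_1 = 10^(−2.61/10) = 0.5483
  Stage 2: F_2 = 10^(1.92/10) = 1.556, G_2 = 10^(16.8/10) = 47.86
  Stage 3: F_3 = 10^(3.37/10) = 2.173, G_3 = 10^(16.7/10) = 46.77
Friis cascade:
  F = 1.824 + (1.556 − 1)/0.5483 + (2.173 − 1)/26.24 = 2.883
NF = 10 log₁₀(2.883) = 4.60 dB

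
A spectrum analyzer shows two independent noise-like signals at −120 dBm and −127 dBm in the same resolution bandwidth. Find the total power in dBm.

−119.2 dBm

Convert to linear, add, convert back:
P₁ = 1.00×10⁻¹⁵ W, P₂ = 2.00×10⁻¹⁶ W
P_tot = 1.20×10⁻¹⁵ W → 10 log₁₀(P_tot / 10⁻³) = −119.2 dBm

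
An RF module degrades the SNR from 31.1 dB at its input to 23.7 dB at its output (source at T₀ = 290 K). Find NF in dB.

7.4 dB

NF (dB) = SNR_in(dB) − SNR_out(dB) when the source is at T₀
NF = 31.1 − 23.7 = 7.4 dB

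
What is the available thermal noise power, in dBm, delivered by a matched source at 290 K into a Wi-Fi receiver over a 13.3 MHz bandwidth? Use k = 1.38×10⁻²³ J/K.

P_n = kTB = 1.38×10⁻²³ × 290 × 1.33×10⁷ = 5.32×10⁻¹⁴ W
In dBm: 10 log₁₀(5.32×10⁻¹⁴ / 10⁻³) = −102.7 dBm

−102.7 dBm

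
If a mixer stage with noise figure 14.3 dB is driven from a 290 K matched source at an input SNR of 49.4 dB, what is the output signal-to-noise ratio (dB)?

35.1 dB

By definition F = SNR_in/SNR_out, so in dB: SNR_out = SNR_in − NF
SNR_out = 49.4 − 14.3 = 35.1 dB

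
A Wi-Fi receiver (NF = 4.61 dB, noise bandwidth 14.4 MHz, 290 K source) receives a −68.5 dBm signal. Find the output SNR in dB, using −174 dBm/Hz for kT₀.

29.3 dB

Noise floor: N = −174 + 10 log₁₀(B) + NF
10 log₁₀(1.44×10⁷) = 71.58 dB
N = −174 + 71.58 + 4.61 = −97.81 dBm
SNR = P_sig − N = −68.5 − (−97.81) = 29.31 dB → 29.3 dB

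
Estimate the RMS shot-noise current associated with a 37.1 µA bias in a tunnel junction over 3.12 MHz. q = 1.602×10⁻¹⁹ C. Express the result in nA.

I_n = √(2qI·B)
2qI·B = 2 × 1.602×10⁻¹⁹ × 3.71×10⁻⁵ × 3.12×10⁶ = 3.71×10⁻¹⁷ A²
I_n = √(3.71×10⁻¹⁷) = 6.09×10⁻⁹ A = 6.09 nA

6.09 nA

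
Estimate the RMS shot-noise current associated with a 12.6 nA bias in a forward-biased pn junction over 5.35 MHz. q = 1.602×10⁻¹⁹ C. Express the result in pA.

147 pA

I_n = √(2qI·B)
2qI·B = 2 × 1.602×10⁻¹⁹ × 1.26×10⁻⁸ × 5.35×10⁶ = 2.16×10⁻²⁰ A²
I_n = √(2.16×10⁻²⁰) = 1.47×10⁻¹⁰ A = 147 pA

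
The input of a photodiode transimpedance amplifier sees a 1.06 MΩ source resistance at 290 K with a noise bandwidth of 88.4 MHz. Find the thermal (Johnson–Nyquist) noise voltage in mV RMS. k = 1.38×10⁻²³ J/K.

1.22 mV

V_n = √(4kTRB)
4kTRB = 4 × 1.38×10⁻²³ × 290 × 1.06×10⁶ × 8.84×10⁷ = 1.50×10⁻⁶ V²
V_n = √(1.50×10⁻⁶) = 1.22×10⁻³ V = 1.22 mV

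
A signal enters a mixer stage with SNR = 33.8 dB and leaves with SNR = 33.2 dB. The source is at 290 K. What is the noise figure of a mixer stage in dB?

NF (dB) = SNR_in(dB) − SNR_out(dB) when the source is at T₀
NF = 33.8 − 33.2 = 0.6 dB

0.6 dB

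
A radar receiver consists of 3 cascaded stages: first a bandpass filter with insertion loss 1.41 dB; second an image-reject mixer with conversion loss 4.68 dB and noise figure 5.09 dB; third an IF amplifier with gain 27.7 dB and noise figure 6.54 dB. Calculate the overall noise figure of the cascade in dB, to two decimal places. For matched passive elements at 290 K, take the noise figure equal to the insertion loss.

12.72 dB

Convert to linear (a loss of L dB is a gain of −L dB): F_i = 10^(NF_i/10), G_i = 10^(G_i,dB/10)
  Stage 1: F_1 = 10^(1.41/10) = 1.384, G_1 = 10^(−1.41/10) = 0.7228
  Stage 2: F_2 = 10^(5.09/10) = 3.228, G_2 = 10^(−4.68/10) = 0.3404
  Stage 3: F_3 = 10^(6.54/10) = 4.508, G_3 = 10^(27.7/10) = 588.8
Friis cascade:
  F = 1.384 + (3.228 − 1)/0.7228 + (4.508 − 1)/0.2460 = 18.73
NF = 10 log₁₀(18.73) = 12.72 dB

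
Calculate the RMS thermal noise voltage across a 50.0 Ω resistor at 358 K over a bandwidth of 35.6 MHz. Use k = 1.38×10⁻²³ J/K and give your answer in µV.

5.93 µV

V_n = √(4kTRB)
4kTRB = 4 × 1.38×10⁻²³ × 358 × 5.00×10¹ × 3.56×10⁷ = 3.52×10⁻¹¹ V²
V_n = √(3.52×10⁻¹¹) = 5.93×10⁻⁶ V = 5.93 µV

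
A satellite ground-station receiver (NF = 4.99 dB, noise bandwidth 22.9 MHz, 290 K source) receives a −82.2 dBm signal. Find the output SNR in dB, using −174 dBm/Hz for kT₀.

13.2 dB

Noise floor: N = −174 + 10 log₁₀(B) + NF
10 log₁₀(2.29×10⁷) = 73.6 dB
N = −174 + 73.6 + 4.99 = −95.41 dBm
SNR = P_sig − N = −82.2 − (−95.41) = 13.21 dB → 13.2 dB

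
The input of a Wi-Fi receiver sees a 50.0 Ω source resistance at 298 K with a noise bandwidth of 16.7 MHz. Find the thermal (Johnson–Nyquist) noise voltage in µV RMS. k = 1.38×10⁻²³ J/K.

V_n = √(4kTRB)
4kTRB = 4 × 1.38×10⁻²³ × 298 × 5.00×10¹ × 1.67×10⁷ = 1.37×10⁻¹¹ V²
V_n = √(1.37×10⁻¹¹) = 3.71×10⁻⁶ V = 3.71 µV

3.71 µV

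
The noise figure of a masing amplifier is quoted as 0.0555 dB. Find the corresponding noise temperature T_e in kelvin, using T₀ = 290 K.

3.73 K

F = 10^(0.0555/10) = 1.01286
T_e = (F − 1)·T₀ = (1.01286 − 1) × 290 = 3.73 K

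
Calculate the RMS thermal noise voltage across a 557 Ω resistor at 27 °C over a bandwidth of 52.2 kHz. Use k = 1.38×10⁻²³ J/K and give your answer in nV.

694 nV

T = 27 °C + 273.15 = 300.15 K
V_n = √(4kTRB)
4kTRB = 4 × 1.38×10⁻²³ × 300.15 × 5.57×10² × 5.22×10⁴ = 4.82×10⁻¹³ V²
V_n = √(4.82×10⁻¹³) = 6.94×10⁻⁷ V = 694 nV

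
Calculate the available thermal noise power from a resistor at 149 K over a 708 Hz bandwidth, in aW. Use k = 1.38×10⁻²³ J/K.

P_n = kTB = 1.38×10⁻²³ × 149 × 7.08×10² = 1.46×10⁻¹⁸ W = 1.46 aW

1.46 aW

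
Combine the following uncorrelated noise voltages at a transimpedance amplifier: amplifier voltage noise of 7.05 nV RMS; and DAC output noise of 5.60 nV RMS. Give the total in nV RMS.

9.00 nV

Uncorrelated sources add in power (mean-square): V_tot = √(ΣV_i²)
V_tot = √[(7.05×10⁻⁹)² + (5.60×10⁻⁹)²] = 9.00×10⁻⁹ V = 9.00 nV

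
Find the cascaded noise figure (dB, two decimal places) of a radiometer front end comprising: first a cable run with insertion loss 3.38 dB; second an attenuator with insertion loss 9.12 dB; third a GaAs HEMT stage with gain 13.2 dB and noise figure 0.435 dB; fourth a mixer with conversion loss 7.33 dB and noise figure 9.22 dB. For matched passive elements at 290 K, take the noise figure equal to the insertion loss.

14.14 dB

Convert to linear (a loss of L dB is a gain of −L dB): F_i = 10^(NF_i/10), G_i = 10^(G_i,dB/10)
  Stage 1: F_1 = 10^(3.38/10) = 2.178, G_1 = 10^(−3.38/10) = 0.4592
  Stage 2: F_2 = 10^(9.12/10) = 8.166, G_2 = 10^(−9.12/10) = 0.1225
  Stage 3: F_3 = 10^(0.435/10) = 1.105, G_3 = 10^(13.2/10) = 20.89
  Stage 4: F_4 = 10^(9.22/10) = 8.356, G_4 = 10^(−7.33/10) = 0.1849
Friis cascade:
  F = 2.178 + (8.166 − 1)/0.4592 + (1.105 − 1)/0.05623 + (8.356 − 1)/1.175 = 25.92
NF = 10 log₁₀(25.92) = 14.14 dB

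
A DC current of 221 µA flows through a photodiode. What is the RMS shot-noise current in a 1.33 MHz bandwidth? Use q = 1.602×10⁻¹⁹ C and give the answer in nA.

9.70 nA

I_n = √(2qI·B)
2qI·B = 2 × 1.602×10⁻¹⁹ × 2.21×10⁻⁴ × 1.33×10⁶ = 9.42×10⁻¹⁷ A²
I_n = √(9.42×10⁻¹⁷) = 9.70×10⁻⁹ A = 9.70 nA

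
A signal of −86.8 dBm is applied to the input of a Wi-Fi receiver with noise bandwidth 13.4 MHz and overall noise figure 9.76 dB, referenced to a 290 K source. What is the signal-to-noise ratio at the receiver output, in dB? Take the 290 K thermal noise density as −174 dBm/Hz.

Noise floor: N = −174 + 10 log₁₀(B) + NF
10 log₁₀(1.34×10⁷) = 71.27 dB
N = −174 + 71.27 + 9.76 = −92.97 dBm
SNR = P_sig − N = −86.8 − (−92.97) = 6.17 dB → 6.2 dB

6.2 dB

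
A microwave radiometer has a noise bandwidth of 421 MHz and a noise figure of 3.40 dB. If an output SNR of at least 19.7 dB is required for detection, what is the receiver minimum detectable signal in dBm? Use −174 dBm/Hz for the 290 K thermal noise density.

Sensitivity = −174 + 10 log₁₀(B) + NF + SNR_min
= −174 + 86.24 + 3.40 + 19.7
= −64.66 dBm → −64.7 dBm

−64.7 dBm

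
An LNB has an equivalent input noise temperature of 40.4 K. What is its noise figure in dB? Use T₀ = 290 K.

0.566 dB

F = 1 + T_e/T₀ = 1 + 40.4/290 = 1.13931
NF = 10 log₁₀(1.13931) = 0.566 dB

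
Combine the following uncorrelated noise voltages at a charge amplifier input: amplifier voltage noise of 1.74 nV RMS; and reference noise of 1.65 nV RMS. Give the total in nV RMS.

Uncorrelated sources add in power (mean-square): V_tot = √(ΣV_i²)
V_tot = √[(1.74×10⁻⁹)² + (1.65×10⁻⁹)²] = 2.40×10⁻⁹ V = 2.40 nV

2.40 nV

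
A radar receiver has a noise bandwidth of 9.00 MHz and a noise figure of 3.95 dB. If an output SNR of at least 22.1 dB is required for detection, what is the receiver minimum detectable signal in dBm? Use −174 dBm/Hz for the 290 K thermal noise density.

Sensitivity = −174 + 10 log₁₀(B) + NF + SNR_min
= −174 + 69.54 + 3.95 + 22.1
= −78.41 dBm → −78.4 dBm

−78.4 dBm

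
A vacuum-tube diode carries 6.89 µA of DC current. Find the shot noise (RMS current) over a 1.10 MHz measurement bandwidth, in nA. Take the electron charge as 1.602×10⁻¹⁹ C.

1.56 nA

I_n = √(2qI·B)
2qI·B = 2 × 1.602×10⁻¹⁹ × 6.89×10⁻⁶ × 1.10×10⁶ = 2.43×10⁻¹⁸ A²
I_n = √(2.43×10⁻¹⁸) = 1.56×10⁻⁹ A = 1.56 nA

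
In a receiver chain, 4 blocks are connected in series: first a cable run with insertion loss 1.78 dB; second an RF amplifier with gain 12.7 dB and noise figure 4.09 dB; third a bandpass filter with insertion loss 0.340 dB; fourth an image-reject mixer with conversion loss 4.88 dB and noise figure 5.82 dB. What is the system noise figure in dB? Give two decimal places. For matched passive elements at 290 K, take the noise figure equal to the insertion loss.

6.15 dB

Convert to linear (a loss of L dB is a gain of −L dB): F_i = 10^(NF_i/10), G_i = 10^(G_i,dB/10)
  Stage 1: F_1 = 10^(1.78/10) = 1.507, G_1 = 10^(−1.78/10) = 0.6637
  Stage 2: F_2 = 10^(4.09/10) = 2.564, G_2 = 10^(12.7/10) = 18.62
  Stage 3: F_3 = 10^(0.340/10) = 1.081, G_3 = 10^(−0.340/10) = 0.9247
  Stage 4: F_4 = 10^(5.82/10) = 3.819, G_4 = 10^(−4.88/10) = 0.3251
Friis cascade:
  F = 1.507 + (2.564 − 1)/0.6637 + (1.081 − 1)/12.36 + (3.819 − 1)/11.43 = 4.117
NF = 10 log₁₀(4.117) = 6.15 dB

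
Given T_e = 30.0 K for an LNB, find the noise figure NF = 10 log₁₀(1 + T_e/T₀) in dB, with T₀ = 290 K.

0.428 dB

F = 1 + T_e/T₀ = 1 + 30.0/290 = 1.10345
NF = 10 log₁₀(1.10345) = 0.428 dB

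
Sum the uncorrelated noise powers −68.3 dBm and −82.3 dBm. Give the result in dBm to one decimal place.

Convert to linear, add, convert back:
P₁ = 1.48×10⁻¹⁰ W, P₂ = 5.89×10⁻¹² W
P_tot = 1.54×10⁻¹⁰ W → 10 log₁₀(P_tot / 10⁻³) = −68.1 dBm

−68.1 dBm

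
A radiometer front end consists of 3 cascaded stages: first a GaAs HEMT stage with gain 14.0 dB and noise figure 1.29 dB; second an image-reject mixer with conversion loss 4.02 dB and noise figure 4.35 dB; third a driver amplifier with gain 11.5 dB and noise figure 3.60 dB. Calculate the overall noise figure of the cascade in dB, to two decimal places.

1.89 dB

Convert to linear (a loss of L dB is a gain of −L dB): F_i = 10^(NF_i/10), G_i = 10^(G_i,dB/10)
  Stage 1: F_1 = 10^(1.29/10) = 1.346, G_1 = 10^(14.0/10) = 25.12
  Stage 2: F_2 = 10^(4.35/10) = 2.723, G_2 = 10^(−4.02/10) = 0.3963
  Stage 3: F_3 = 10^(3.60/10) = 2.291, G_3 = 10^(11.5/10) = 14.13
Friis cascade:
  F = 1.346 + (2.723 − 1)/25.12 + (2.291 − 1)/9.954 = 1.544
NF = 10 log₁₀(1.544) = 1.89 dB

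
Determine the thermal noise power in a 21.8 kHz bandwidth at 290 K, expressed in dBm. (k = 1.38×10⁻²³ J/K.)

−130.6 dBm

P_n = kTB = 1.38×10⁻²³ × 290 × 2.18×10⁴ = 8.72×10⁻¹⁷ W
In dBm: 10 log₁₀(8.72×10⁻¹⁷ / 10⁻³) = −130.6 dBm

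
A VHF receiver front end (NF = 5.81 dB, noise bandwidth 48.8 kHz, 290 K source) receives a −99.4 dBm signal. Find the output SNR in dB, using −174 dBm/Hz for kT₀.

Noise floor: N = −174 + 10 log₁₀(B) + NF
10 log₁₀(4.88×10⁴) = 46.88 dB
N = −174 + 46.88 + 5.81 = −121.31 dBm
SNR = P_sig − N = −99.4 − (−121.31) = 21.91 dB → 21.9 dB

21.9 dB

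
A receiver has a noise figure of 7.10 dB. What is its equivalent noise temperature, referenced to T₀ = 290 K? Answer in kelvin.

1197 K

F = 10^(7.10/10) = 5.12861
T_e = (F − 1)·T₀ = (5.12861 − 1) × 290 = 1197 K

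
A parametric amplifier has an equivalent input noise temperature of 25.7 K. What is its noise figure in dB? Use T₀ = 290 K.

0.369 dB

F = 1 + T_e/T₀ = 1 + 25.7/290 = 1.08862
NF = 10 log₁₀(1.08862) = 0.369 dB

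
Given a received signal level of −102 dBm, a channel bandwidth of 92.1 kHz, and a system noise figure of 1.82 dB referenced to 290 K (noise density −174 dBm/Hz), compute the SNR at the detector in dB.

Noise floor: N = −174 + 10 log₁₀(B) + NF
10 log₁₀(9.21×10⁴) = 49.64 dB
N = −174 + 49.64 + 1.82 = −122.54 dBm
SNR = P_sig − N = −102 − (−122.54) = 20.54 dB → 20.5 dB

20.5 dB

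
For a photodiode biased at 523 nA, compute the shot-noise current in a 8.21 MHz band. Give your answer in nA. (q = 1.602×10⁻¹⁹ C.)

1.17 nA

I_n = √(2qI·B)
2qI·B = 2 × 1.602×10⁻¹⁹ × 5.23×10⁻⁷ × 8.21×10⁶ = 1.38×10⁻¹⁸ A²
I_n = √(1.38×10⁻¹⁸) = 1.17×10⁻⁹ A = 1.17 nA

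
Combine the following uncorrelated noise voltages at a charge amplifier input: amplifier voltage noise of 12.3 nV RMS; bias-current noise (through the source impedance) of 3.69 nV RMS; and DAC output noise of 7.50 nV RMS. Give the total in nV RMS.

Uncorrelated sources add in power (mean-square): V_tot = √(ΣV_i²)
V_tot = √[(1.23×10⁻⁸)² + (3.69×10⁻⁹)² + (7.50×10⁻⁹)²] = 1.49×10⁻⁸ V = 14.9 nV

14.9 nV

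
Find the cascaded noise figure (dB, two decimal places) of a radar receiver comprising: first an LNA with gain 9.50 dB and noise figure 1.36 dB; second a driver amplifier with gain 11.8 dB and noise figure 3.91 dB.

1.85 dB

Convert to linear (a loss of L dB is a gain of −L dB): F_i = 10^(NF_i/10), G_i = 10^(G_i,dB/10)
  Stage 1: F_1 = 10^(1.36/10) = 1.368, G_1 = 10^(9.50/10) = 8.913
  Stage 2: F_2 = 10^(3.91/10) = 2.460, G_2 = 10^(11.8/10) = 15.14
Friis cascade:
  F = 1.368 + (2.460 − 1)/8.913 = 1.532
NF = 10 log₁₀(1.532) = 1.85 dB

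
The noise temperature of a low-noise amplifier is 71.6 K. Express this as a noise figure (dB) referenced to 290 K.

F = 1 + T_e/T₀ = 1 + 71.6/290 = 1.2469
NF = 10 log₁₀(1.2469) = 0.958 dB

0.958 dB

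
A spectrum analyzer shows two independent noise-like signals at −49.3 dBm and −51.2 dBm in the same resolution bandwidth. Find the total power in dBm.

−47.1 dBm

Convert to linear, add, convert back:
P₁ = 1.17×10⁻⁸ W, P₂ = 7.59×10⁻⁹ W
P_tot = 1.93×10⁻⁸ W → 10 log₁₀(P_tot / 10⁻³) = −47.1 dBm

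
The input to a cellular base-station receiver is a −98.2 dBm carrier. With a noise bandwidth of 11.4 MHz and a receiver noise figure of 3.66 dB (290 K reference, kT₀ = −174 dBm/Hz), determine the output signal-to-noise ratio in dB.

1.6 dB

Noise floor: N = −174 + 10 log₁₀(B) + NF
10 log₁₀(1.14×10⁷) = 70.57 dB
N = −174 + 70.57 + 3.66 = −99.77 dBm
SNR = P_sig − N = −98.2 − (−99.77) = 1.57 dB → 1.6 dB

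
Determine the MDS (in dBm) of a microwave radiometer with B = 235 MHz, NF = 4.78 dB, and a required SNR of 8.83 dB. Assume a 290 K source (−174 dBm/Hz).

−76.7 dBm

Sensitivity = −174 + 10 log₁₀(B) + NF + SNR_min
= −174 + 83.71 + 4.78 + 8.83
= −76.68 dBm → −76.7 dBm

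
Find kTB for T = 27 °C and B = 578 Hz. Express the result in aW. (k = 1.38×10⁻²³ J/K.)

2.39 aW

T = 27 °C + 273.15 = 300.15 K
P_n = kTB = 1.38×10⁻²³ × 300.15 × 5.78×10² = 2.39×10⁻¹⁸ W = 2.39 aW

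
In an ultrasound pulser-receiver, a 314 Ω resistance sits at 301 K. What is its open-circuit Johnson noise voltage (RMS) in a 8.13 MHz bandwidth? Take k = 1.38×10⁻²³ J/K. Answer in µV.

6.51 µV

V_n = √(4kTRB)
4kTRB = 4 × 1.38×10⁻²³ × 301 × 3.14×10² × 8.13×10⁶ = 4.24×10⁻¹¹ V²
V_n = √(4.24×10⁻¹¹) = 6.51×10⁻⁶ V = 6.51 µV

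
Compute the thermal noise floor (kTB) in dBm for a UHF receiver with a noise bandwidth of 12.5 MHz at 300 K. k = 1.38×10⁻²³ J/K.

P_n = kTB = 1.38×10⁻²³ × 300 × 1.25×10⁷ = 5.17×10⁻¹⁴ W
In dBm: 10 log₁₀(5.17×10⁻¹⁴ / 10⁻³) = −102.9 dBm

−102.9 dBm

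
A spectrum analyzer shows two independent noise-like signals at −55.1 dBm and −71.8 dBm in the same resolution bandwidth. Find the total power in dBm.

−55.0 dBm

Convert to linear, add, convert back:
P₁ = 3.09×10⁻⁹ W, P₂ = 6.61×10⁻¹¹ W
P_tot = 3.16×10⁻⁹ W → 10 log₁₀(P_tot / 10⁻³) = −55.0 dBm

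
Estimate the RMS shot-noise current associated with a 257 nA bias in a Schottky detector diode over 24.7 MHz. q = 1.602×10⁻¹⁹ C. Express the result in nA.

1.43 nA

I_n = √(2qI·B)
2qI·B = 2 × 1.602×10⁻¹⁹ × 2.57×10⁻⁷ × 2.47×10⁷ = 2.03×10⁻¹⁸ A²
I_n = √(2.03×10⁻¹⁸) = 1.43×10⁻⁹ A = 1.43 nA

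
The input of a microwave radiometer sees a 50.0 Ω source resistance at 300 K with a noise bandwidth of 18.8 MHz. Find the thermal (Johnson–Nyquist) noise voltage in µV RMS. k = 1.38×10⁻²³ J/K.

3.95 µV

V_n = √(4kTRB)
4kTRB = 4 × 1.38×10⁻²³ × 300 × 5.00×10¹ × 1.88×10⁷ = 1.56×10⁻¹¹ V²
V_n = √(1.56×10⁻¹¹) = 3.95×10⁻⁶ V = 3.95 µV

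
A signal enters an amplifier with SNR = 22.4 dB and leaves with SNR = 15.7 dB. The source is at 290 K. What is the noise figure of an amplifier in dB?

NF (dB) = SNR_in(dB) − SNR_out(dB) when the source is at T₀
NF = 22.4 − 15.7 = 6.7 dB

6.7 dB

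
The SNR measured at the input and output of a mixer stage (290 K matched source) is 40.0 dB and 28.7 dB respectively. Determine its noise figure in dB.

11.3 dB

NF (dB) = SNR_in(dB) − SNR_out(dB) when the source is at T₀
NF = 40.0 − 28.7 = 11.3 dB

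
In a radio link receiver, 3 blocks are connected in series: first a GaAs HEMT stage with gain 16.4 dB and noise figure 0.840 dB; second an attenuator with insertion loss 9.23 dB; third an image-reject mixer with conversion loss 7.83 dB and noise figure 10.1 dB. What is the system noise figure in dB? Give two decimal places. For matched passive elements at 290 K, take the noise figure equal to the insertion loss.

Convert to linear (a loss of L dB is a gain of −L dB): F_i = 10^(NF_i/10), G_i = 10^(G_i,dB/10)
  Stage 1: F_1 = 10^(0.840/10) = 1.213, G_1 = 10^(16.4/10) = 43.65
  Stage 2: F_2 = 10^(9.23/10) = 8.375, G_2 = 10^(−9.23/10) = 0.1194
  Stage 3: F_3 = 10^(10.1/10) = 10.23, G_3 = 10^(−7.83/10) = 0.1648
Friis cascade:
  F = 1.213 + (8.375 − 1)/43.65 + (10.23 − 1)/5.212 = 3.154
NF = 10 log₁₀(3.154) = 4.99 dB

4.99 dB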